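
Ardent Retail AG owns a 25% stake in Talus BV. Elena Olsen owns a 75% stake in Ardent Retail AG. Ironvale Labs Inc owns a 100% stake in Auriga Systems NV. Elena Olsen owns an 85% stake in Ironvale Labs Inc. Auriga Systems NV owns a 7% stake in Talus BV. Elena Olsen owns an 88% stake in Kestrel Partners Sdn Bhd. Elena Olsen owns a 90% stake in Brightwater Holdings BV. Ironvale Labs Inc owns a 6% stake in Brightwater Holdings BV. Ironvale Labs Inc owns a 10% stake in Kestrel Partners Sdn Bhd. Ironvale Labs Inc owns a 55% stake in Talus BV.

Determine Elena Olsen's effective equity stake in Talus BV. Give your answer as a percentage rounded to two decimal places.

Elena reaches Talus along 3 paths.
Via Ardent: 75% × 25% = 18.75%.
Via Ironvale: 85% × 55% = 46.75%.
Via Ironvale → Auriga: 85% × 100% × 7% = 5.95%.
Total: 18.75% + 46.75% + 5.95% = 71.45%.

71.45%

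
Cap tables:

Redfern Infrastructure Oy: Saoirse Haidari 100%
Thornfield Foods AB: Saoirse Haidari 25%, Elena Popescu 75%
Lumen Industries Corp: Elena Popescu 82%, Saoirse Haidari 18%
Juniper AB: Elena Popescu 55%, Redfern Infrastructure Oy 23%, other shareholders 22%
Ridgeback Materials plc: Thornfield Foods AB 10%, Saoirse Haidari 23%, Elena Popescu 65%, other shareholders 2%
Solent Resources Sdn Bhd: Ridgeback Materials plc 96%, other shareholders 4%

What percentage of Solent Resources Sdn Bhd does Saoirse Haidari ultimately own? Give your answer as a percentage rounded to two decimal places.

Saoirse reaches Solent along 2 paths.
Via Thornfield → Ridgeback: 25% × 10% × 96% = 2.4%.
Via Ridgeback: 23% × 96% = 22.08%.
Total: 2.4% + 22.08% = 24.48%.

24.48%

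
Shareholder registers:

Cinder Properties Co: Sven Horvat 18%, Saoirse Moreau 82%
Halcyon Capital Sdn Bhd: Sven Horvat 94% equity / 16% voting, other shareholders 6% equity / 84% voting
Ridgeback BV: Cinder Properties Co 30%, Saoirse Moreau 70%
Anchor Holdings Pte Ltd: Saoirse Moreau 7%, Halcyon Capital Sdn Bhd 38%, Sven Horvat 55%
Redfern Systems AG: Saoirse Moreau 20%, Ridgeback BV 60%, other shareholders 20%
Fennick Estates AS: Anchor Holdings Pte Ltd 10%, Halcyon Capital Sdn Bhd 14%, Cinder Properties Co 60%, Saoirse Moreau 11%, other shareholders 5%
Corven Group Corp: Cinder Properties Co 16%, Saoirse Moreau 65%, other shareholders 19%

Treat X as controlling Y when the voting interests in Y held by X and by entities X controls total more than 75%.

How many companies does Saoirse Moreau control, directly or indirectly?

4

Saoirse holds 82% of Cinder, so Saoirse controls Cinder.
Cinder and Saoirse together hold 30% + 70% = 100% of Ridgeback, so Saoirse controls Ridgeback.
Saoirse and Ridgeback together hold 20% + 60% = 80% of Redfern, so Saoirse controls Redfern.
Cinder and Saoirse together hold 16% + 65% = 81% of Corven, so Saoirse controls Corven.
No other company's threshold is met.
Saoirse controls 4 companies.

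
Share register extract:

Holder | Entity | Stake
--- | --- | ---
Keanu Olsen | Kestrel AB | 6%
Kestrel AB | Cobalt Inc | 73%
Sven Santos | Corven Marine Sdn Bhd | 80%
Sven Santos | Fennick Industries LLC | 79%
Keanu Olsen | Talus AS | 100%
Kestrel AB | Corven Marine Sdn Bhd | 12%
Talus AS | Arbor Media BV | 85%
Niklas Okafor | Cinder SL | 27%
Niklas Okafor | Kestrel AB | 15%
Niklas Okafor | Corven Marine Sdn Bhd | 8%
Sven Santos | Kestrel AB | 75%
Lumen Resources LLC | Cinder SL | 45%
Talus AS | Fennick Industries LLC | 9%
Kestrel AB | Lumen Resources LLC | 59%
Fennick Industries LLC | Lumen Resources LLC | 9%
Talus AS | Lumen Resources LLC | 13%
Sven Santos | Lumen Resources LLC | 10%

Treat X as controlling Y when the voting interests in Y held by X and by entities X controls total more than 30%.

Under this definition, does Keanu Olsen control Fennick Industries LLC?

No

Keanu holds 100% of Talus, so Keanu controls Talus.
Talus holds 85% of Arbor, so Keanu controls Arbor.
In Fennick, Keanu's side holds only 9%, not > 30%.
So Keanu does not control Fennick.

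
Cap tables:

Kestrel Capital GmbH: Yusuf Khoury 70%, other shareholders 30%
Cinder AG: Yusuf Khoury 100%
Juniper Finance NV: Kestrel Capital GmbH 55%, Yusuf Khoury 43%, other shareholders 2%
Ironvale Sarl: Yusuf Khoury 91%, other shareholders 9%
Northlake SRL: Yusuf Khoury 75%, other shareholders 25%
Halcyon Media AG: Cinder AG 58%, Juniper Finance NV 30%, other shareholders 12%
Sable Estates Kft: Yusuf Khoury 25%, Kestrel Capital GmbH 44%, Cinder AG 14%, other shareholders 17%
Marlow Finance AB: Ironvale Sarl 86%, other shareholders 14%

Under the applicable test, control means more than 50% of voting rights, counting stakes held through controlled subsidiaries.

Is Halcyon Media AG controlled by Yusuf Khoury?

Yusuf holds 70% of Kestrel, so Yusuf controls Kestrel.
Kestrel and Yusuf together hold 55% + 43% = 98% of Juniper, so Yusuf controls Juniper.
Yusuf holds 100% of Cinder, so Yusuf controls Cinder.
Cinder and Juniper together hold 58% + 30% = 88% of Halcyon, so Yusuf controls Halcyon.

Yes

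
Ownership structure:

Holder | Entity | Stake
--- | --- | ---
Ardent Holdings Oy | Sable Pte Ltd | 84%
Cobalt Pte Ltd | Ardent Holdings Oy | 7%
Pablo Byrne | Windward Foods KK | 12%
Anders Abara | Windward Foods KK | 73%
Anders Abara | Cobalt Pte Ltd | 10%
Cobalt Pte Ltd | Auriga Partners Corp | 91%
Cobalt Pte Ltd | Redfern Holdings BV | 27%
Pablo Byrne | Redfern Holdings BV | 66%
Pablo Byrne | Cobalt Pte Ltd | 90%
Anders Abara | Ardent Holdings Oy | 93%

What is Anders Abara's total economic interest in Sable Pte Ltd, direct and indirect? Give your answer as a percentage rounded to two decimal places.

78.71%

Anders reaches Sable along 2 paths.
Via Cobalt → Ardent: 10% × 7% × 84% = 0.588%.
Via Ardent: 93% × 84% = 78.12%.
Total: 0.588% + 78.12% = 78.708%.
Rounded: 78.71%.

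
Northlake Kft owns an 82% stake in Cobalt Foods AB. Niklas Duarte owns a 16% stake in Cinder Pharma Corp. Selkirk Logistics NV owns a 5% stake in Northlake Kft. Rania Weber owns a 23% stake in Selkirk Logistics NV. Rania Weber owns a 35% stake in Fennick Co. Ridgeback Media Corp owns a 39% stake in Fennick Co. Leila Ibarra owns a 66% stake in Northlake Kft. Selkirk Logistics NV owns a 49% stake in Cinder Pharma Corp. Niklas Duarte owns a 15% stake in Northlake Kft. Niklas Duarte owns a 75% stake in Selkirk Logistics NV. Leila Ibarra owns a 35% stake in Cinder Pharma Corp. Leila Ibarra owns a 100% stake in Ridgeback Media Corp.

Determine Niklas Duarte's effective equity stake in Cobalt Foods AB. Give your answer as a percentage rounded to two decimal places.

Niklas reaches Cobalt along 2 paths.
Via Northlake: 15% × 82% = 12.3%.
Via Selkirk → Northlake: 75% × 5% × 82% = 3.075%.
Total: 12.3% + 3.075% = 15.375%.
Rounded: 15.38%.

15.38%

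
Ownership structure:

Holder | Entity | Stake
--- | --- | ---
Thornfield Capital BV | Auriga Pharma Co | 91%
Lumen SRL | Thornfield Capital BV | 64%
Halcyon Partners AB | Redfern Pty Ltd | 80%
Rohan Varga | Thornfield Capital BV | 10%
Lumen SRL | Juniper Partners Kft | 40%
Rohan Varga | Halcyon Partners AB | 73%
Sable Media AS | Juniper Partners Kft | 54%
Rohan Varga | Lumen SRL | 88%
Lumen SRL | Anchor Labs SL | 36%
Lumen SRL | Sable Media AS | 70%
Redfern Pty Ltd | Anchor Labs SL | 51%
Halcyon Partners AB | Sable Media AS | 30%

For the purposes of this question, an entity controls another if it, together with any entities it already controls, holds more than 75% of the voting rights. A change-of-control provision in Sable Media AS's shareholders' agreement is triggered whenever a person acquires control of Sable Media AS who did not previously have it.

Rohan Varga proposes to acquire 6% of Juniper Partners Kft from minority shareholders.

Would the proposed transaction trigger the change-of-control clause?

No

The purchase changes only Rohan's holdings, so Rohan is the only person who could newly come to control Sable.
Rohan holds 88% of Lumen, so Rohan controls Lumen.
In Sable, Rohan's side holds only 70%, not > 75%.
So before the transaction, Rohan does not control Sable.
After the purchase, Rohan holds 6% of Juniper directly.
Rohan's side now holds 40% + 6% = 46% of Juniper, not > 75%, so Rohan still does not control Juniper.
After the transaction, Rohan's side holds 70% of Sable, not > 75%, so Rohan still does not control Sable.
No new person acquires control, so the clause is not triggered.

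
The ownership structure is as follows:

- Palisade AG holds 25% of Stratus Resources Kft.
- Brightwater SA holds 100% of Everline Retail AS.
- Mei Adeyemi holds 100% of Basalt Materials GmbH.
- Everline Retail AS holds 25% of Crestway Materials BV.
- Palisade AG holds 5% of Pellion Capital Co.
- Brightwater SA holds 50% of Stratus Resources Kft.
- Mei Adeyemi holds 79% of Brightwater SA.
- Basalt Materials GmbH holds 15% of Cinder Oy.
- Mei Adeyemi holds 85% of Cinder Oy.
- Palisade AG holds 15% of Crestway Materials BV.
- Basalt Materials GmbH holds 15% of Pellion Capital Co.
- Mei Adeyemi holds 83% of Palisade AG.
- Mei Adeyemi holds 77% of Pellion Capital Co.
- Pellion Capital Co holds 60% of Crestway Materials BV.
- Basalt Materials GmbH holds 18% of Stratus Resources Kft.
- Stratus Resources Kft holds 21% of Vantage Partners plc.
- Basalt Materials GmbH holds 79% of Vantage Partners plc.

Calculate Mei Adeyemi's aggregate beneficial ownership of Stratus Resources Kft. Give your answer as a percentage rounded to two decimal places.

78.25%

Mei reaches Stratus along 3 paths.
Via Basalt: 100% × 18% = 18%.
Via Palisade: 83% × 25% = 20.75%.
Via Brightwater: 79% × 50% = 39.5%.
Total: 18% + 20.75% + 39.5% = 78.25%.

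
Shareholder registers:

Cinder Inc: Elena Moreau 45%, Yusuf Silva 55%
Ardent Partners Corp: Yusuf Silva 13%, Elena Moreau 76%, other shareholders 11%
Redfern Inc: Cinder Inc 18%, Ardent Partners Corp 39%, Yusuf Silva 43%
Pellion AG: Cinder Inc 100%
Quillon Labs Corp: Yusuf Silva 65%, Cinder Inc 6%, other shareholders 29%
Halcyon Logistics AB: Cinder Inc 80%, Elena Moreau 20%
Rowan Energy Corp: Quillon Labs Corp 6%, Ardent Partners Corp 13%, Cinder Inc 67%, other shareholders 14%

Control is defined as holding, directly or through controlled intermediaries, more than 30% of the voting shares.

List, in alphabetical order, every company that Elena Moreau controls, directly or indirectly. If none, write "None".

Elena holds 45% of Cinder, so Elena controls Cinder.
Elena holds 76% of Ardent, so Elena controls Ardent.
Cinder and Ardent together hold 18% + 39% = 57% of Redfern, so Elena controls Redfern.
Cinder holds 100% of Pellion, so Elena controls Pellion.
Cinder and Elena together hold 80% + 20% = 100% of Halcyon, so Elena controls Halcyon.
Ardent and Cinder together hold 13% + 67% = 80% of Rowan, so Elena controls Rowan.
No other company's threshold is met.

Ardent Partners Corp, Cinder Inc, Halcyon Logistics AB, Pellion AG, Redfern Inc, Rowan Energy Corp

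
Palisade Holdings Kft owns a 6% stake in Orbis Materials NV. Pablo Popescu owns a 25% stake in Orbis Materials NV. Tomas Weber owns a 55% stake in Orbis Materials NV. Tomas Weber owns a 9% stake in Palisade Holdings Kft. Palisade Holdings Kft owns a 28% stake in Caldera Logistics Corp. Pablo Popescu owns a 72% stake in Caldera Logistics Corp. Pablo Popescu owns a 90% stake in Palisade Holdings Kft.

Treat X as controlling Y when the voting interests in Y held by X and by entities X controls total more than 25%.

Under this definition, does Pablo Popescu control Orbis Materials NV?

Yes

Pablo holds 90% of Palisade, so Pablo controls Palisade.
Pablo and Palisade together hold 25% + 6% = 31% of Orbis, so Pablo controls Orbis.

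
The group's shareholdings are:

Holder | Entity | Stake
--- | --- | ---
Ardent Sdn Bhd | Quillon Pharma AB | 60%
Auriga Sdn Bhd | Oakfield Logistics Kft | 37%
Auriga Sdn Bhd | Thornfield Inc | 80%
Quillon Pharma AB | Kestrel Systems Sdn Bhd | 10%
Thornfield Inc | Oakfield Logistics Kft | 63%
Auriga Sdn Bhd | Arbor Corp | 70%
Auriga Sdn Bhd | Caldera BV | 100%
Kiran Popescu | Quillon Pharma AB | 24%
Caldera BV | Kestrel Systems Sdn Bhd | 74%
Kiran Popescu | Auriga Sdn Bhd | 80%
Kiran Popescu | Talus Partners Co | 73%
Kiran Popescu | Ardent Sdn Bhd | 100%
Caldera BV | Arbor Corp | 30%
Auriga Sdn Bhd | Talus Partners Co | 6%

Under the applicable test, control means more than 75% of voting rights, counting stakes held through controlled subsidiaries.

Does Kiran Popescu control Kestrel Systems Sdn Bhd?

Yes

Kiran holds 100% of Ardent, so Kiran controls Ardent.
Kiran and Ardent together hold 24% + 60% = 84% of Quillon, so Kiran controls Quillon.
Kiran holds 80% of Auriga, so Kiran controls Auriga.
Auriga holds 100% of Caldera, so Kiran controls Caldera.
Caldera and Quillon together hold 74% + 10% = 84% of Kestrel, so Kiran controls Kestrel.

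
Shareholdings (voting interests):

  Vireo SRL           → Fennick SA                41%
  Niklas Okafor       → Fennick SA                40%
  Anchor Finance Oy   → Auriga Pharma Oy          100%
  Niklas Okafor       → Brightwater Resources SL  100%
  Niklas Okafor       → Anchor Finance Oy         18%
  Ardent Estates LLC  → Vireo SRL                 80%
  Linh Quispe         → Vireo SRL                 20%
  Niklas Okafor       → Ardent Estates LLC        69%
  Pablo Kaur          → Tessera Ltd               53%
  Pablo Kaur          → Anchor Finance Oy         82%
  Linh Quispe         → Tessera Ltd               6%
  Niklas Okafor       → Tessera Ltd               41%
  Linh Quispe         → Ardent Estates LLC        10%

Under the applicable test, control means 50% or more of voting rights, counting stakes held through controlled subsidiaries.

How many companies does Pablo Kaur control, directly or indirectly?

3

Pablo holds 82% of Anchor, so Pablo controls Anchor.
Pablo holds 53% of Tessera, so Pablo controls Tessera.
Anchor holds 100% of Auriga, so Pablo controls Auriga.
No other company's threshold is met.
Pablo controls 3 companies.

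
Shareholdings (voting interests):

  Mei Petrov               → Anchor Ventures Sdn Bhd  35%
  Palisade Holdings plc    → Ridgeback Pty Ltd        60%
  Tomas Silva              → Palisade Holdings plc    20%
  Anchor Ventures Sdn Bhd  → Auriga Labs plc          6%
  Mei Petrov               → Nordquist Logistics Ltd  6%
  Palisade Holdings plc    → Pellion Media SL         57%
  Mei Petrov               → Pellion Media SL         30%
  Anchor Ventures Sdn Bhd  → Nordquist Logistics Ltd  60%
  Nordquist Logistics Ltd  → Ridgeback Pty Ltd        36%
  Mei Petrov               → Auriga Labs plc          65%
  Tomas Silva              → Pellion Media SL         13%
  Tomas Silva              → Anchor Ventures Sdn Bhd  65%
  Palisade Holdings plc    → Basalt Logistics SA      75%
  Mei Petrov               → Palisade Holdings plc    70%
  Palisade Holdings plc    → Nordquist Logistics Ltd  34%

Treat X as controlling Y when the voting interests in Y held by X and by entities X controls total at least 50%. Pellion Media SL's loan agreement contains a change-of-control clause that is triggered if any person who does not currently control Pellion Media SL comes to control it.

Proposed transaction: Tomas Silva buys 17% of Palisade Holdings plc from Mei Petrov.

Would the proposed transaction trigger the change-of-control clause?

No

The purchase adds only to Tomas's holdings (Mei's stake shrinks), so Tomas is the only person who could newly come to control Pellion.
Tomas holds 65% of Anchor, so Tomas controls Anchor.
Anchor holds 60% of Nordquist, so Tomas controls Nordquist.
In Pellion, Tomas's side holds only 13%, not ≥ 50%.
So before the transaction, Tomas does not control Pellion.
After the purchase, Tomas's direct stake in Palisade rises to 20% + 17% = 37%, and Mei's stake falls to 53%.
Tomas's side now holds 37% of Palisade, not ≥ 50%, so Tomas still does not control Palisade.
After the transaction, Tomas's side holds 13% of Pellion, not ≥ 50%, so Tomas still does not control Pellion.
No new person acquires control, so the clause is not triggered.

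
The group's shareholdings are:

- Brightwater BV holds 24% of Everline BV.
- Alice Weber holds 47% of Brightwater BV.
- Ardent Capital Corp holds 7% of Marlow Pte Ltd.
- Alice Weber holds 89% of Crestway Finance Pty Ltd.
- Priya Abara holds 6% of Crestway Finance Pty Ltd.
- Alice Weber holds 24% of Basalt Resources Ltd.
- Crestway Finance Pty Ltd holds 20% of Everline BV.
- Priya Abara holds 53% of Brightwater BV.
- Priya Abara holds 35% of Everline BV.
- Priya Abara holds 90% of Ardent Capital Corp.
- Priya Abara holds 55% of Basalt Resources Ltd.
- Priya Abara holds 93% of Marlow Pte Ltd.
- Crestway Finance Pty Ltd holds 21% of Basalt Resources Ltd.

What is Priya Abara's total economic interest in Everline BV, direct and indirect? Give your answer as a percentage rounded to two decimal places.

48.92%

Priya reaches Everline along 3 paths.
Direct stake: 35% = 35%.
Via Brightwater: 53% × 24% = 12.72%.
Via Crestway: 6% × 20% = 1.2%.
Total: 35% + 12.72% + 1.2% = 48.92%.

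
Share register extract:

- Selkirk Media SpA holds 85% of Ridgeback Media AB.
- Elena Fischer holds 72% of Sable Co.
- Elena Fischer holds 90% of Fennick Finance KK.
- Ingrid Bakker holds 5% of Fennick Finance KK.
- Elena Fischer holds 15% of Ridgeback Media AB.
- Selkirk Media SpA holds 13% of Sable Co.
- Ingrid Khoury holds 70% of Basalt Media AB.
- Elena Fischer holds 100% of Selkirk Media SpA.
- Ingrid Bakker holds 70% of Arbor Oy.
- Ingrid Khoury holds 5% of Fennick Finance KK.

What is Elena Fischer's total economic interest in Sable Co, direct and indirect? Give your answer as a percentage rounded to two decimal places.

85.00%

Elena reaches Sable along 2 paths.
Direct stake: 72% = 72%.
Via Selkirk: 100% × 13% = 13%.
Total: 72% + 13% = 85%.
Rounded: 85.00%.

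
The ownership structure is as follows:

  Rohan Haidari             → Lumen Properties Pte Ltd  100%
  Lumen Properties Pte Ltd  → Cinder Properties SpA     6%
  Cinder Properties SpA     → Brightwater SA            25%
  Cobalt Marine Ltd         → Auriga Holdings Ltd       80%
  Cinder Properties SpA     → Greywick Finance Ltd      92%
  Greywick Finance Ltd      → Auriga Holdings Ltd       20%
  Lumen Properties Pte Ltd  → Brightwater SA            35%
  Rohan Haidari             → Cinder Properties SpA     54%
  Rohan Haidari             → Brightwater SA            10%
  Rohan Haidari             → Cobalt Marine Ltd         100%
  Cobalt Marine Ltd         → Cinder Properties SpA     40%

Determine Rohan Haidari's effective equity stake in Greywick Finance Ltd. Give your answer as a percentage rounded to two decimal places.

92.00%

Rohan reaches Greywick along 3 paths.
Via Cobalt → Cinder: 100% × 40% × 92% = 36.8%.
Via Cinder: 54% × 92% = 49.68%.
Via Lumen → Cinder: 100% × 6% × 92% = 5.52%.
Total: 36.8% + 49.68% + 5.52% = 92%.
Rounded: 92.00%.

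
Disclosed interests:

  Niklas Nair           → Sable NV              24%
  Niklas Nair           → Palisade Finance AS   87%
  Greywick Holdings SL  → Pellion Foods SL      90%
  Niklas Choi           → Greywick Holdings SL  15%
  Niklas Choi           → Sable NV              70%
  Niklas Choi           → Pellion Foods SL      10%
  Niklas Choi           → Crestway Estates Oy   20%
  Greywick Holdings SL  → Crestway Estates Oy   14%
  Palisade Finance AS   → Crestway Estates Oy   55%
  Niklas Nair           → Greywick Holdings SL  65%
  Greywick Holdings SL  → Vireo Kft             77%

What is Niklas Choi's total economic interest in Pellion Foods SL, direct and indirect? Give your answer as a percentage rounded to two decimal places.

23.50%

Niklas Choi reaches Pellion along 2 paths.
Via Greywick: 15% × 90% = 13.5%.
Direct stake: 10% = 10%.
Total: 13.5% + 10% = 23.5%.
Rounded: 23.50%.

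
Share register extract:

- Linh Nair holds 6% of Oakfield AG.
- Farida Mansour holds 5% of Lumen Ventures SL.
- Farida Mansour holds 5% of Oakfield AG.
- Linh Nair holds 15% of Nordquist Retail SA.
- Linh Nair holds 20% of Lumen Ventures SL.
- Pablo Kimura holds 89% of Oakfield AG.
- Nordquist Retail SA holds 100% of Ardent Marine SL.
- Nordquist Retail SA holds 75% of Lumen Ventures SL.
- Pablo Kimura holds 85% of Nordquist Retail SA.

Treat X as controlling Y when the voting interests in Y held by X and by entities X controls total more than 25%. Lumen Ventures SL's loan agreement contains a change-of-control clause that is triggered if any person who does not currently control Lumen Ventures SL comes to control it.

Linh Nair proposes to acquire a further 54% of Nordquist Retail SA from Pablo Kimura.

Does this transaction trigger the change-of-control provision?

The purchase adds only to Linh's holdings (Pablo's stake shrinks), so Linh is the only person who could newly come to control Lumen.
Linh's largest direct stake is 20% in Lumen, which does not meet the threshold, so Linh controls no company.
In Lumen, Linh's side holds only 20%, not > 25%.
So before the transaction, Linh does not control Lumen.
After the purchase, Linh's direct stake in Nordquist rises to 15% + 54% = 69%, and Pablo's stake falls to 31%.
Linh holds 69% of Nordquist, so Linh controls Nordquist.
Linh and Nordquist together hold 20% + 75% = 95% of Lumen, so Linh controls Lumen.
Linh did not control Lumen before and does after, so the clause is triggered.

Yes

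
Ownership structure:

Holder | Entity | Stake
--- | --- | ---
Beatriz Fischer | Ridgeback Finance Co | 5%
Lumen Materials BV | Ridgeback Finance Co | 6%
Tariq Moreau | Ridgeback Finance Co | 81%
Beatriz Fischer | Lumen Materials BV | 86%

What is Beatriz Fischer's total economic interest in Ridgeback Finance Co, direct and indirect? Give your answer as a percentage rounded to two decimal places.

Beatriz reaches Ridgeback along 2 paths.
Via Lumen: 86% × 6% = 5.16%.
Direct stake: 5% = 5%.
Total: 5.16% + 5% = 10.16%.

10.16%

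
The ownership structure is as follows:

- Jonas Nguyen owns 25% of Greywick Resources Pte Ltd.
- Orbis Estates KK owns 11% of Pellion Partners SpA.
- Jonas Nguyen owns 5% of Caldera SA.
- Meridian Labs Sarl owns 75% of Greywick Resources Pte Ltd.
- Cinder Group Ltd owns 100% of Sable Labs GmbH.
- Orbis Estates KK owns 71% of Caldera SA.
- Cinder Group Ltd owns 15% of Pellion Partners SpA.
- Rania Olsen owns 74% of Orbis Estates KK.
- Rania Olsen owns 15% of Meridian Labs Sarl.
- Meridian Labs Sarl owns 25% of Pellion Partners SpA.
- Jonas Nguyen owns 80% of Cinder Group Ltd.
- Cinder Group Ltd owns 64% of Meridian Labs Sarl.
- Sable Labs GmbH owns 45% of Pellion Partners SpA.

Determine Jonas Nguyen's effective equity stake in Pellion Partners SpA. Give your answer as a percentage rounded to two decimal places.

60.80%

Jonas reaches Pellion along 3 paths.
Via Cinder: 80% × 15% = 12%.
Via Cinder → Sable: 80% × 100% × 45% = 36%.
Via Cinder → Meridian: 80% × 64% × 25% = 12.8%.
Total: 12% + 36% + 12.8% = 60.8%.
Rounded: 60.80%.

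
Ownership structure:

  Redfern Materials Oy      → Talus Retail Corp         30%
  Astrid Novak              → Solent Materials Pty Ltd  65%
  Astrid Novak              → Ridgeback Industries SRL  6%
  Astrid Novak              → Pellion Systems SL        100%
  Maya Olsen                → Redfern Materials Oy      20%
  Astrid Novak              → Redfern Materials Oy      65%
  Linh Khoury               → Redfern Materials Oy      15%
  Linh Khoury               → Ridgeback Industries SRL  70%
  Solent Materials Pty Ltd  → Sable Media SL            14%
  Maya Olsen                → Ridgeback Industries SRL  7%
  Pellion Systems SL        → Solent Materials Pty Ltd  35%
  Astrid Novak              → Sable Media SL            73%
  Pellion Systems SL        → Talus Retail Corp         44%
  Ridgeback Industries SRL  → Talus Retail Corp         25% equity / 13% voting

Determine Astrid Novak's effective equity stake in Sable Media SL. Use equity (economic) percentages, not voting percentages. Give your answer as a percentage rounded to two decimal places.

87.00%

Astrid reaches Sable along 3 paths.
Direct stake: 73% = 73%.
Via Solent: 65% × 14% = 9.1%.
Via Pellion → Solent: 100% × 35% × 14% = 4.9%.
Total: 73% + 9.1% + 4.9% = 87%.
Rounded: 87.00%.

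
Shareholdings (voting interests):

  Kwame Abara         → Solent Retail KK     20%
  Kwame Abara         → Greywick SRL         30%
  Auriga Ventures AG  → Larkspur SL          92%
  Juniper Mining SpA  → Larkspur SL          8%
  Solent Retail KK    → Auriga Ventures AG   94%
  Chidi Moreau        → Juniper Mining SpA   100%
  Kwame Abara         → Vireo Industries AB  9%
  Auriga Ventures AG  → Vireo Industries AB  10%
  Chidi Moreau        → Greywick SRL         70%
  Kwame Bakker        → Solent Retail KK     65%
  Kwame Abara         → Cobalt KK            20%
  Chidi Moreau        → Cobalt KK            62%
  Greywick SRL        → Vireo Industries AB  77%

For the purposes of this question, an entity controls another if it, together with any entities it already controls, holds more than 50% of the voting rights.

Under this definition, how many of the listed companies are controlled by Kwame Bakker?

Kwame Bakker holds 65% of Solent, so Kwame Bakker controls Solent.
Solent holds 94% of Auriga, so Kwame Bakker controls Auriga.
Auriga holds 92% of Larkspur, so Kwame Bakker controls Larkspur.
No other company's threshold is met.
Kwame Bakker controls 3 companies.

3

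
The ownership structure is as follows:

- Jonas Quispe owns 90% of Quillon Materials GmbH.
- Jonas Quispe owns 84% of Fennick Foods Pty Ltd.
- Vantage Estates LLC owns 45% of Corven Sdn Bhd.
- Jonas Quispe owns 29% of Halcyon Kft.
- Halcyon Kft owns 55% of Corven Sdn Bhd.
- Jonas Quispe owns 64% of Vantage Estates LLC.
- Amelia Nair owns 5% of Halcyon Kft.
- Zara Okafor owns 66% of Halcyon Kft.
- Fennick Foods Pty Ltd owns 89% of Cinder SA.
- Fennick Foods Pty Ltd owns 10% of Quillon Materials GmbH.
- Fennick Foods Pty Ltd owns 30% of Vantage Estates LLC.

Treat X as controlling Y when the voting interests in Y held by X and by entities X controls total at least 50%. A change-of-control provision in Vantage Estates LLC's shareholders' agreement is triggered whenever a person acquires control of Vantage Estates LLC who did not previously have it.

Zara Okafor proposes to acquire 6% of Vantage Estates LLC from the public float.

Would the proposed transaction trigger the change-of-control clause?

The purchase changes only Zara's holdings, so Zara is the only person who could newly come to control Vantage.
Zara holds 66% of Halcyon, so Zara controls Halcyon.
Halcyon holds 55% of Corven, so Zara controls Corven.
Neither Zara nor any entity Zara controls holds any voting interest in Vantage.
So before the transaction, Zara does not control Vantage.
After the purchase, Zara holds 6% of Vantage directly.
After the transaction, Zara's side holds 6% of Vantage, not ≥ 50%, so Zara still does not control Vantage.
No new person acquires control, so the clause is not triggered.

No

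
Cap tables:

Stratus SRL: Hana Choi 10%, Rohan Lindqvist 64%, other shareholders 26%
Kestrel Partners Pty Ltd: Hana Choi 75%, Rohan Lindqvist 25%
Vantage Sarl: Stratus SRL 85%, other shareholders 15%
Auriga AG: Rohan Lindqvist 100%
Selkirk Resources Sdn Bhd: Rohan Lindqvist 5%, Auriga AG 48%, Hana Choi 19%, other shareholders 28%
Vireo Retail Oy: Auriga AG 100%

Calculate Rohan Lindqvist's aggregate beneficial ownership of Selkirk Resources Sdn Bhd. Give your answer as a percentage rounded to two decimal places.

53.00%

Rohan reaches Selkirk along 2 paths.
Direct stake: 5% = 5%.
Via Auriga: 100% × 48% = 48%.
Total: 5% + 48% = 53%.
Rounded: 53.00%.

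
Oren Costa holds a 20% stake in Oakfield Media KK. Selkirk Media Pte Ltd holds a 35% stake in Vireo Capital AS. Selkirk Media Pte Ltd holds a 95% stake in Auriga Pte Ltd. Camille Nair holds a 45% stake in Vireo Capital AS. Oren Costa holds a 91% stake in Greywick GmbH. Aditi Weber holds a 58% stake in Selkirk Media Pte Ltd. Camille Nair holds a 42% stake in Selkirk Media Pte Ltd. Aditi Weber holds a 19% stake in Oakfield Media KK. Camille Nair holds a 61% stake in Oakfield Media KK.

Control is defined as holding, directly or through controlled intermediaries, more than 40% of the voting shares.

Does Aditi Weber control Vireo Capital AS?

Aditi holds 58% of Selkirk, so Aditi controls Selkirk.
Selkirk holds 95% of Auriga, so Aditi controls Auriga.
In Vireo, Aditi's side holds only 35%, not > 40%.
So Aditi does not control Vireo.

No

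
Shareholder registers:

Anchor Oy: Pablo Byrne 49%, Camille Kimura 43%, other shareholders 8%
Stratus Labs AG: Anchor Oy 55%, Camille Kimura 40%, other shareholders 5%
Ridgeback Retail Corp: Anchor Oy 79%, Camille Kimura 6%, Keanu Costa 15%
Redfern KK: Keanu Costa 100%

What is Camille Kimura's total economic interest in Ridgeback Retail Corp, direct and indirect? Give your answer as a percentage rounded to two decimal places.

Camille reaches Ridgeback along 2 paths.
Via Anchor: 43% × 79% = 33.97%.
Direct stake: 6% = 6%.
Total: 33.97% + 6% = 39.97%.

39.97%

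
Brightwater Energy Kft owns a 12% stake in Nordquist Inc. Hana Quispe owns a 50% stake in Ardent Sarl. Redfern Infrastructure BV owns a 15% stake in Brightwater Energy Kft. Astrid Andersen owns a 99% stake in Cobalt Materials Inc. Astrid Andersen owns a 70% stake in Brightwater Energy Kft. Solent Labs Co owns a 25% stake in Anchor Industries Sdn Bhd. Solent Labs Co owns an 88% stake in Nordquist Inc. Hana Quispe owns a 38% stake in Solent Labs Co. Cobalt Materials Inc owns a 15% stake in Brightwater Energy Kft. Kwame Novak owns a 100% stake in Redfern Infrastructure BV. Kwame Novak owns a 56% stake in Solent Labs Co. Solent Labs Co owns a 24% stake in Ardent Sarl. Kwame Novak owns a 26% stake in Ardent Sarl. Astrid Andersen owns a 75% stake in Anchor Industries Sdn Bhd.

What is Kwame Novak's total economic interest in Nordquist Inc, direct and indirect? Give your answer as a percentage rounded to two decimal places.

Kwame reaches Nordquist along 2 paths.
Via Redfern → Brightwater: 100% × 15% × 12% = 1.8%.
Via Solent: 56% × 88% = 49.28%.
Total: 1.8% + 49.28% = 51.08%.

51.08%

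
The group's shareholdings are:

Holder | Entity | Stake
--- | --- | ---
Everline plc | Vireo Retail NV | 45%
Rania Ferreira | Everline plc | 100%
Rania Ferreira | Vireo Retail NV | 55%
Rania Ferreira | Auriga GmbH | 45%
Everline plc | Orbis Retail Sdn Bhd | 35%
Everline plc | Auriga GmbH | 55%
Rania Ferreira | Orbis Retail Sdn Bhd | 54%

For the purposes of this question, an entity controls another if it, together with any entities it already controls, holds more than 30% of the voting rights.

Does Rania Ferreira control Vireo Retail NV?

Yes

Rania holds 100% of Everline, so Rania controls Everline.
Rania and Everline together hold 55% + 45% = 100% of Vireo, so Rania controls Vireo.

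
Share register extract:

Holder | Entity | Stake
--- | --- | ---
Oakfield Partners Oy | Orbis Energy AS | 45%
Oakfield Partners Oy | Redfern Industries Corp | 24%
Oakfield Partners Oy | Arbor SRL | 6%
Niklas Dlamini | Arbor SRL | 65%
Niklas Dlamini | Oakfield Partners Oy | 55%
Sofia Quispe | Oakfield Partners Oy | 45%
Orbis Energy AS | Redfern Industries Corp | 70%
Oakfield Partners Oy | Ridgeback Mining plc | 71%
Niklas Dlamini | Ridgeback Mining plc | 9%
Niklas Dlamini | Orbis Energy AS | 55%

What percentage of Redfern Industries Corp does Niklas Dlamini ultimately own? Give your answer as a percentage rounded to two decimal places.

Niklas reaches Redfern along 3 paths.
Via Oakfield: 55% × 24% = 13.2%.
Via Oakfield → Orbis: 55% × 45% × 70% = 17.325%.
Via Orbis: 55% × 70% = 38.5%.
Total: 13.2% + 17.325% + 38.5% = 69.025%.
Rounded: 69.03%.

69.03%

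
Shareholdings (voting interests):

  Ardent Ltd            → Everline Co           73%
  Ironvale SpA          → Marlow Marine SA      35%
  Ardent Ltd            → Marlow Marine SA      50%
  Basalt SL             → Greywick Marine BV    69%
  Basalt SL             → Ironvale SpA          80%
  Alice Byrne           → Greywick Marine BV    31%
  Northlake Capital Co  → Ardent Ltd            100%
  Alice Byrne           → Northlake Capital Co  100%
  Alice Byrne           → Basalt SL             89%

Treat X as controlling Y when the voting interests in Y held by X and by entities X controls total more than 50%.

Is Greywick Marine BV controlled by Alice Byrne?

Yes

Alice holds 89% of Basalt, so Alice controls Basalt.
Basalt and Alice together hold 69% + 31% = 100% of Greywick, so Alice controls Greywick.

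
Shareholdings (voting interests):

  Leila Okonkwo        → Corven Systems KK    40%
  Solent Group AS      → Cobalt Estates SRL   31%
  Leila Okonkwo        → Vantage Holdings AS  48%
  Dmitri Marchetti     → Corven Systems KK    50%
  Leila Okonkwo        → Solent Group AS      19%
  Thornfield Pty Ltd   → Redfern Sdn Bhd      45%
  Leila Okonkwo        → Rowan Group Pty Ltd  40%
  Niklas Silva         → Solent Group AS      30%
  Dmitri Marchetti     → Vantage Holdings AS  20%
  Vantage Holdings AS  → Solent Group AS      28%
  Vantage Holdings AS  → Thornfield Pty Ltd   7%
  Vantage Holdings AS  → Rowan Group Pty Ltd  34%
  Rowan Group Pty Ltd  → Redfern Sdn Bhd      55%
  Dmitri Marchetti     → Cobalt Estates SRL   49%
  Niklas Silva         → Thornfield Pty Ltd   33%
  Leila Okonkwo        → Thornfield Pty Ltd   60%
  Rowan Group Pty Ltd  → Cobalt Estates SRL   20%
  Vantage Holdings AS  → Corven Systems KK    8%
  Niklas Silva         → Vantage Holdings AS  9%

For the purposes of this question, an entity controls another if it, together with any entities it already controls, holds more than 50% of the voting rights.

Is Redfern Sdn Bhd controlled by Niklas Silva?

No

Niklas's largest direct stake is 33% in Thornfield, which does not meet the threshold, so Niklas controls no company.
Neither Niklas nor any entity Niklas controls holds any voting interest in Redfern.
So Niklas does not control Redfern.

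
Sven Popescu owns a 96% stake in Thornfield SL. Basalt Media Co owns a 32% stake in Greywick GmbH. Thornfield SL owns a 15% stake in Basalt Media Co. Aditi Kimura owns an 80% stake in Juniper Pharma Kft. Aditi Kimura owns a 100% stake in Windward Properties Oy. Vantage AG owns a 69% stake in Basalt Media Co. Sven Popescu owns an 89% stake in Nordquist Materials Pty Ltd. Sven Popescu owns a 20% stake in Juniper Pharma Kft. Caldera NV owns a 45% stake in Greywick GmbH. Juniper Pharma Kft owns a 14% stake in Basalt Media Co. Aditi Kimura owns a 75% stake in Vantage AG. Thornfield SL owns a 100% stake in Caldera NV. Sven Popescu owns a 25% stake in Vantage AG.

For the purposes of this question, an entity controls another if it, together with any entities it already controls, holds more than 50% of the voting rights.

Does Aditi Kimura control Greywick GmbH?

No

Aditi holds 75% of Vantage, so Aditi controls Vantage.
Aditi holds 80% of Juniper, so Aditi controls Juniper.
Aditi holds 100% of Windward, so Aditi controls Windward.
Juniper and Vantage together hold 14% + 69% = 83% of Basalt, so Aditi controls Basalt.
In Greywick, Aditi's side holds only 32%, not > 50%.
So Aditi does not control Greywick.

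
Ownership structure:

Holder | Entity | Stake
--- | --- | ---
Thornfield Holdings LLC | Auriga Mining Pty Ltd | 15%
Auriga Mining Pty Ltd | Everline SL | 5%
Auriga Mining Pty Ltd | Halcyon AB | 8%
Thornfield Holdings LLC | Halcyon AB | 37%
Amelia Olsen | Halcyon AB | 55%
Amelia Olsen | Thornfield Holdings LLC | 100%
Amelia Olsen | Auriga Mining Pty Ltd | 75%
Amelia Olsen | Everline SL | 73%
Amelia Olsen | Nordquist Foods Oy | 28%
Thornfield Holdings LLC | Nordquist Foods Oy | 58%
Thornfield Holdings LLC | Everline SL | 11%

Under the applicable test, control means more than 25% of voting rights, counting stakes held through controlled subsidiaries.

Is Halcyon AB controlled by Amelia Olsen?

Yes

Amelia holds 100% of Thornfield, so Amelia controls Thornfield.
Thornfield and Amelia together hold 15% + 75% = 90% of Auriga, so Amelia controls Auriga.
Thornfield and Auriga and Amelia together hold 37% + 8% + 55% = 100% of Halcyon, so Amelia controls Halcyon.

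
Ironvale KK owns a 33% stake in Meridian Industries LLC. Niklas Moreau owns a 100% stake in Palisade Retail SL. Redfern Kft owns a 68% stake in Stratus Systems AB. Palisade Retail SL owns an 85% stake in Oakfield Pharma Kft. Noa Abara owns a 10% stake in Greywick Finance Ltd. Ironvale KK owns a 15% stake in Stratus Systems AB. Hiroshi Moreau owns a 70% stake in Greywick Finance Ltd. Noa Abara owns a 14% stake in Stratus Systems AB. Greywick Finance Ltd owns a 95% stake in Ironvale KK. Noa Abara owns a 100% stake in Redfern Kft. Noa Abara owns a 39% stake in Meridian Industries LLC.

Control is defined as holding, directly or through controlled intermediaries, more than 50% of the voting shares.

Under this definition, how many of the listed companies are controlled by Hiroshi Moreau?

Hiroshi holds 70% of Greywick, so Hiroshi controls Greywick.
Greywick holds 95% of Ironvale, so Hiroshi controls Ironvale.
No other company's threshold is met.
Hiroshi controls 2 companies.

2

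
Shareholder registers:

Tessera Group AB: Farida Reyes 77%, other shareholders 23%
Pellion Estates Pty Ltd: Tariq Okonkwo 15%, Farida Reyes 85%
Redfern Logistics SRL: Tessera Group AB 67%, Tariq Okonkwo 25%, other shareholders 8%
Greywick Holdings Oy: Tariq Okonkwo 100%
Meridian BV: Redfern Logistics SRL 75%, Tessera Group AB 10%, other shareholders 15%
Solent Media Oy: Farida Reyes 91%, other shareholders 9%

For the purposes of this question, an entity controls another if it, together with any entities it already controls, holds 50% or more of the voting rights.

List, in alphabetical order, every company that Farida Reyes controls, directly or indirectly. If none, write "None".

Farida holds 77% of Tessera, so Farida controls Tessera.
Farida holds 85% of Pellion, so Farida controls Pellion.
Tessera holds 67% of Redfern, so Farida controls Redfern.
Redfern and Tessera together hold 75% + 10% = 85% of Meridian, so Farida controls Meridian.
Farida holds 91% of Solent, so Farida controls Solent.
No other company's threshold is met.

Meridian BV, Pellion Estates Pty Ltd, Redfern Logistics SRL, Solent Media Oy, Tessera Group AB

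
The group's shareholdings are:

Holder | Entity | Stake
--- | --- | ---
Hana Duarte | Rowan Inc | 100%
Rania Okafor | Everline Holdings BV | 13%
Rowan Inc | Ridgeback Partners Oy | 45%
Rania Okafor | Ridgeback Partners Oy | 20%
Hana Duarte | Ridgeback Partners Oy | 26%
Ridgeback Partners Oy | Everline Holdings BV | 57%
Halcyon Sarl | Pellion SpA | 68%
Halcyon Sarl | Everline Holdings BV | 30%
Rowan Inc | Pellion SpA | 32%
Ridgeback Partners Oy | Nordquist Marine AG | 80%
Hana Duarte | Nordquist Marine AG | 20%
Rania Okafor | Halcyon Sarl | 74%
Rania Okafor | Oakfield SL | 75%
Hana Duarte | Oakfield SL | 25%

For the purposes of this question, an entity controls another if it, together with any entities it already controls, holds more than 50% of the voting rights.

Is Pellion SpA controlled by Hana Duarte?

Hana holds 100% of Rowan, so Hana controls Rowan.
Rowan and Hana together hold 45% + 26% = 71% of Ridgeback, so Hana controls Ridgeback.
Ridgeback holds 57% of Everline, so Hana controls Everline.
Ridgeback and Hana together hold 80% + 20% = 100% of Nordquist, so Hana controls Nordquist.
In Pellion, Hana's side holds only 32%, not > 50%.
So Hana does not control Pellion.

No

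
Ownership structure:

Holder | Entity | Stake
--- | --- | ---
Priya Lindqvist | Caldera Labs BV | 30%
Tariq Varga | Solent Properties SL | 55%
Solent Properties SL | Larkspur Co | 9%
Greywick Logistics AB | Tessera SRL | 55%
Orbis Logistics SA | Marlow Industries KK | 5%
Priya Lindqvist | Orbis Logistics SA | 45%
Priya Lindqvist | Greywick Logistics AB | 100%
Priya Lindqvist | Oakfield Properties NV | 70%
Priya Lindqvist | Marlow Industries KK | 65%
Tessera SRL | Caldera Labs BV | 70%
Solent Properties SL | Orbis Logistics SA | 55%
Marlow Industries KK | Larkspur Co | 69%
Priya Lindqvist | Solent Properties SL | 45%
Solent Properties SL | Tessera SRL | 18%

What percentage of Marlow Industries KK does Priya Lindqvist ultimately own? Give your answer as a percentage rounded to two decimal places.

Priya reaches Marlow along 3 paths.
Via Solent → Orbis: 45% × 55% × 5% = 1.2375%.
Via Orbis: 45% × 5% = 2.25%.
Direct stake: 65% = 65%.
Total: 1.2375% + 2.25% + 65% = 68.4875%.
Rounded: 68.49%.

68.49%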